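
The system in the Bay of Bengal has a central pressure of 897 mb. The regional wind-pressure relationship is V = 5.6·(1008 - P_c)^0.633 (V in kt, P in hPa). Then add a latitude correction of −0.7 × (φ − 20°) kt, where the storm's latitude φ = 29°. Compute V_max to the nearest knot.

ΔP = 1008 − 897 = 111 mb.
111^0.633 ≈ 19.710.
V ≈ 5.6 × 19.710 ≈ 110.4 kt.
Latitude correction: −0.7 × (29 − 20) = -6.3 kt.
Corrected V ≈ 104.1 kt → 104 kt.

104 kt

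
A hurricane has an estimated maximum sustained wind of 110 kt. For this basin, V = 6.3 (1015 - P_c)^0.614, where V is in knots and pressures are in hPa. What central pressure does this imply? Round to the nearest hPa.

ΔP = (V / 6.3)^(1/0.614) = (110/6.3)^1.629.
110/6.3 = 17.460; 17.460^1.629 ≈ 105.41 hPa.
P_c = 1015 − 105.41 = 909.59 ≈ 910 hPa.

910 hPa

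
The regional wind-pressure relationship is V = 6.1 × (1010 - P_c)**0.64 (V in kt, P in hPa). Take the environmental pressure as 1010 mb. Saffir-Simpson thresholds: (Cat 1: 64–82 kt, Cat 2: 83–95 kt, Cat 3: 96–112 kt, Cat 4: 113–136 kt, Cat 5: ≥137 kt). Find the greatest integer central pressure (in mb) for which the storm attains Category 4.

Category 4 begins at V = 113 kt.
Required ΔP = (113/6.1)^(1/0.64) = 18.525^1.562 ≈ 95.69 mb.
P_c ≤ 1010 − 95.69 = 914.31, so the highest integer P_c is 914 mb.

914 mb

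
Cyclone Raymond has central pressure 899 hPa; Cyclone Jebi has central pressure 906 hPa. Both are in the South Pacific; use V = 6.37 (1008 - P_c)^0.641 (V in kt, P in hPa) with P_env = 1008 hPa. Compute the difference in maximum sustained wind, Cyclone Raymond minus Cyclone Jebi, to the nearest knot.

5 kt

Cyclone Raymond: ΔP = 109; V ≈ 6.37 × 109^0.641 ≈ 128.86 kt.
Cyclone Jebi: ΔP = 102; V ≈ 6.37 × 102^0.641 ≈ 123.50 kt.
Difference ≈ 128.86 − 123.50 = 5.36 → 5 kt.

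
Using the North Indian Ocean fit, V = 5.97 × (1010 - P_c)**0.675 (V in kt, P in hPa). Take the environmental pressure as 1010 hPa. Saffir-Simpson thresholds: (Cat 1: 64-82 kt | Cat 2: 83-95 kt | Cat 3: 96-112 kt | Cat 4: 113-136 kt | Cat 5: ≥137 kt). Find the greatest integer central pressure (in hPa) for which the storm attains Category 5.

Category 5 begins at V = 137 kt.
Required ΔP = (137/5.97)^(1/0.675) = 22.948^1.481 ≈ 103.73 hPa.
P_c ≤ 1010 − 103.73 = 906.27, so the highest integer P_c is 906 hPa.

906 hPa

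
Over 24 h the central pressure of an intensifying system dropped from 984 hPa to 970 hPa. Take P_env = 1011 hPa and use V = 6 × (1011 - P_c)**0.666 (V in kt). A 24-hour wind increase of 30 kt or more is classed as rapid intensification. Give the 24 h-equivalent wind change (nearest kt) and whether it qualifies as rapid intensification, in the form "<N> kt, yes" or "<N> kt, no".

17 kt, no

V₁: ΔP = 27, V ≈ 6 × 27^0.666 ≈ 53.88 kt.
V₂: ΔP = 41, V ≈ 6 × 41^0.666 ≈ 71.16 kt.
ΔV over 24 h = 17.28 kt → 24 h equivalent = 17.28 × 24/24 ≈ 17.28 kt.
17 kt < 30 kt ⇒ not rapid intensification.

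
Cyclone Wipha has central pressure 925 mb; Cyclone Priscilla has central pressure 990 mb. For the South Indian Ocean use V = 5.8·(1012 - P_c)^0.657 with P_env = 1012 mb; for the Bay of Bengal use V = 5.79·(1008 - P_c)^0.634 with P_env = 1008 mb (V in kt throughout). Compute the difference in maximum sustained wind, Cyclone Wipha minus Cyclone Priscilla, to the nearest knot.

Cyclone Wipha: ΔP = 87; V ≈ 5.8 × 87^0.657 ≈ 109.07 kt.
Cyclone Priscilla: ΔP = 18; V ≈ 5.79 × 18^0.634 ≈ 36.18 kt.
Difference ≈ 109.07 − 36.18 = 72.89 → 73 kt.

73 kt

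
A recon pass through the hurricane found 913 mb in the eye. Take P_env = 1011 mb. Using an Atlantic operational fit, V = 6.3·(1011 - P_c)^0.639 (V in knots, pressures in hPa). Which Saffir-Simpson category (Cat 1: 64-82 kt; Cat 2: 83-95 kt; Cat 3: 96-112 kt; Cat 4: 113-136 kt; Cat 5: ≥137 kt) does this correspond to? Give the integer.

4

ΔP = 1011 − 913 = 98 mb.
V ≈ 6.3 × 98^0.639 = 6.3 × 18.72 ≈ 118 kt.
118 kt falls in the Category 4 band.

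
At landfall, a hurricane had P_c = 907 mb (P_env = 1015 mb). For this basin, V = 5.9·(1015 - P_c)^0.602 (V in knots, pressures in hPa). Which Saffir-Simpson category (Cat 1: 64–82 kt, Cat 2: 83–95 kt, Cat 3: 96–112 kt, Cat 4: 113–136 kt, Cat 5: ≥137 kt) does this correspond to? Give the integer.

3

ΔP = 1015 − 907 = 108 mb.
V ≈ 5.9 × 108^0.602 = 5.9 × 16.75 ≈ 99 kt.
99 kt falls in the Category 3 band.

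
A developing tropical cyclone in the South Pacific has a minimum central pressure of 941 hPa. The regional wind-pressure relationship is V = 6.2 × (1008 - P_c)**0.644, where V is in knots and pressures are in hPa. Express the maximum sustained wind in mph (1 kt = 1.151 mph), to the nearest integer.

ΔP = 1008 − 941 = 67 hPa.
V ≈ 6.2 × 67^0.644 = 6.2 × 14.997 ≈ 92.979 kt.
92.979 × 1.151 ≈ 107.02 mph → 107 mph.

107 mph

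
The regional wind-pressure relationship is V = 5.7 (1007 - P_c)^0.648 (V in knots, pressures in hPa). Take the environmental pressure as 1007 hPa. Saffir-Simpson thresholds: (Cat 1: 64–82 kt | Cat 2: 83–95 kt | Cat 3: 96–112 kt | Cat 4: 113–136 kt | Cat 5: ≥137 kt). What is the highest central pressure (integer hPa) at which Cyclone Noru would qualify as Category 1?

Category 1 begins at V = 64 kt.
Required ΔP = (64/5.7)^(1/0.648) = 11.228^1.543 ≈ 41.77 hPa.
P_c ≤ 1007 − 41.77 = 965.23, so the highest integer P_c is 965 hPa.

965 hPa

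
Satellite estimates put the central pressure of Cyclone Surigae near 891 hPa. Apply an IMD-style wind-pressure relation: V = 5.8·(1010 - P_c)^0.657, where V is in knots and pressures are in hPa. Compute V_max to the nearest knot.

ΔP = 1010 − 891 = 119 hPa.
119^0.657 ≈ 23.101.
V ≈ 5.8 × 23.101 ≈ 134.0 kt.

134 kt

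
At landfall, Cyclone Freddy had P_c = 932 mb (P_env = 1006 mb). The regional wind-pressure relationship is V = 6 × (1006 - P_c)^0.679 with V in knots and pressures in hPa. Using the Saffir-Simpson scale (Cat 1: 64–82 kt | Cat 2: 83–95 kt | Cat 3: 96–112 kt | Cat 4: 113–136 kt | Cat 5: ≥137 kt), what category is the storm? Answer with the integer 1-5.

3

ΔP = 1006 − 932 = 74 mb.
V ≈ 6 × 74^0.679 = 6 × 18.59 ≈ 112 kt.
112 kt falls in the Category 3 band.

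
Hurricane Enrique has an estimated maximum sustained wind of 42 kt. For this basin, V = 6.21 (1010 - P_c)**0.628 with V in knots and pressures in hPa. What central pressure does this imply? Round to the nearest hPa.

989 hPa

ΔP = (V / 6.21)^(1/0.628) = (42/6.21)^1.592.
42/6.21 = 6.763; 6.763^1.592 ≈ 20.98 hPa.
P_c = 1010 − 20.98 = 989.02 ≈ 989 hPa.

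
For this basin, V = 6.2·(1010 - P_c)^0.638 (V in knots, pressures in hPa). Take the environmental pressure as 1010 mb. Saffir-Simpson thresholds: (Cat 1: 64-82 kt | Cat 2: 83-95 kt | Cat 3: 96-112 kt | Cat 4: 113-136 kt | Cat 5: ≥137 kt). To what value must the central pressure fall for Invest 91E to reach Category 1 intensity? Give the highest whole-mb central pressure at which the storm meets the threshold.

Category 1 begins at V = 64 kt.
Required ΔP = (64/6.2)^(1/0.638) = 10.323^1.567 ≈ 38.82 mb.
P_c ≤ 1010 − 38.82 = 971.18, so the highest integer P_c is 971 mb.

971 mb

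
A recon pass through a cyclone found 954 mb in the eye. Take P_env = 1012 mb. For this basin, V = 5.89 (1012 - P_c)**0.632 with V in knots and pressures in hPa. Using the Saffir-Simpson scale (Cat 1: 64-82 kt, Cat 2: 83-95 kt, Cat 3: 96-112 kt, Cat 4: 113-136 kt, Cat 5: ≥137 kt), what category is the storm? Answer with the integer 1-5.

1

ΔP = 1012 − 954 = 58 mb.
V ≈ 5.89 × 58^0.632 = 5.89 × 13.02 ≈ 77 kt.
77 kt falls in the Category 1 band.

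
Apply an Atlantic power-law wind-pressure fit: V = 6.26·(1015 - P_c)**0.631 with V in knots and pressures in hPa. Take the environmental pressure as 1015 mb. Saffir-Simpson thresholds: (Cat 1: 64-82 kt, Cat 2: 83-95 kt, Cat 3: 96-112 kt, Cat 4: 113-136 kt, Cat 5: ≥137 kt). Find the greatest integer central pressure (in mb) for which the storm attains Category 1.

Category 1 begins at V = 64 kt.
Required ΔP = (64/6.26)^(1/0.631) = 10.224^1.585 ≈ 39.81 mb.
P_c ≤ 1015 − 39.81 = 975.19, so the highest integer P_c is 975 mb.

975 mb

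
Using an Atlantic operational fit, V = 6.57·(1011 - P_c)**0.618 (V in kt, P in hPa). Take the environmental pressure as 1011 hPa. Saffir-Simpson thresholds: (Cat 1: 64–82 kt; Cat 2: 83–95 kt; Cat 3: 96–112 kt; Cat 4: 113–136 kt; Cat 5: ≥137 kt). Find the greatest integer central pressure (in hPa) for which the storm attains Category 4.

Category 4 begins at V = 113 kt.
Required ΔP = (113/6.57)^(1/0.618) = 17.199^1.618 ≈ 99.82 hPa.
P_c ≤ 1011 − 99.82 = 911.18, so the highest integer P_c is 911 hPa.

911 hPa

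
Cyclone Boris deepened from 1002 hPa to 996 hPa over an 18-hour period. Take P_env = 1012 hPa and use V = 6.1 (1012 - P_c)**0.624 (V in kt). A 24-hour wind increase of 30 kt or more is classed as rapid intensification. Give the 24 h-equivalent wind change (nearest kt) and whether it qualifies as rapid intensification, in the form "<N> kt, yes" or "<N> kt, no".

V₁: ΔP = 10, V ≈ 6.1 × 10^0.624 ≈ 25.66 kt.
V₂: ΔP = 16, V ≈ 6.1 × 16^0.624 ≈ 34.41 kt.
ΔV over 18 h = 8.75 kt → 24 h equivalent = 8.75 × 24/18 ≈ 11.67 kt.
12 kt < 30 kt ⇒ not rapid intensification.

12 kt, no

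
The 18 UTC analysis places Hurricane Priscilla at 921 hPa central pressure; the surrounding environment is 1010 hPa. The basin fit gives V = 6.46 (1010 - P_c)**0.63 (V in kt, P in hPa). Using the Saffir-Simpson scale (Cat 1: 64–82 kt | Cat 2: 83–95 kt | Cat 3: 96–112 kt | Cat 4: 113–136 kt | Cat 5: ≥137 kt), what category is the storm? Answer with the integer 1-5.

3

ΔP = 1010 − 921 = 89 hPa.
V ≈ 6.46 × 89^0.63 = 6.46 × 16.91 ≈ 109 kt.
109 kt falls in the Category 3 band.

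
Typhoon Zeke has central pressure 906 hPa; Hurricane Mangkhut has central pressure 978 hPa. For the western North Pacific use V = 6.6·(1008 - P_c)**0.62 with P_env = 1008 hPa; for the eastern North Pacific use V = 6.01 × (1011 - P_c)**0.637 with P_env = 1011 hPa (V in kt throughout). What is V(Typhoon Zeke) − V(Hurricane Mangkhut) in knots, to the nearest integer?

60 kt

Typhoon Zeke: ΔP = 102; V ≈ 6.6 × 102^0.62 ≈ 116.11 kt.
Hurricane Mangkhut: ΔP = 33; V ≈ 6.01 × 33^0.637 ≈ 55.74 kt.
Difference ≈ 116.11 − 55.74 = 60.37 → 60 kt.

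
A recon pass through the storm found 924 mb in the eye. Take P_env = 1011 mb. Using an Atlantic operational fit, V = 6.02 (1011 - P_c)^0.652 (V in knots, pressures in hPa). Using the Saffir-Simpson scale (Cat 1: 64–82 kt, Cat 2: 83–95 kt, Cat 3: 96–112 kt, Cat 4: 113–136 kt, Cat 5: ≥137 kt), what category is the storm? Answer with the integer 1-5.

ΔP = 1011 − 924 = 87 mb.
V ≈ 6.02 × 87^0.652 = 6.02 × 18.39 ≈ 111 kt.
111 kt falls in the Category 3 band.

3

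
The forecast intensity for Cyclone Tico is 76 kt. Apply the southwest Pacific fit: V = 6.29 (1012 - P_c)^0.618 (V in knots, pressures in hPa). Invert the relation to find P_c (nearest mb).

ΔP = (V / 6.29)^(1/0.618) = (76/6.29)^1.618.
76/6.29 = 12.083; 12.083^1.618 ≈ 56.37 mb.
P_c = 1012 − 56.37 = 955.63 ≈ 956 mb.

956 mb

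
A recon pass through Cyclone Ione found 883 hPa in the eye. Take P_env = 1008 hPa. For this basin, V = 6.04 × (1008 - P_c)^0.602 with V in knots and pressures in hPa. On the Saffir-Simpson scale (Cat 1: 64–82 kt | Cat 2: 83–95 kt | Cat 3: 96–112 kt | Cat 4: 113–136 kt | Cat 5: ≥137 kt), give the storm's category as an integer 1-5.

3

ΔP = 1008 − 883 = 125 hPa.
V ≈ 6.04 × 125^0.602 = 6.04 × 18.30 ≈ 111 kt.
111 kt falls in the Category 3 band.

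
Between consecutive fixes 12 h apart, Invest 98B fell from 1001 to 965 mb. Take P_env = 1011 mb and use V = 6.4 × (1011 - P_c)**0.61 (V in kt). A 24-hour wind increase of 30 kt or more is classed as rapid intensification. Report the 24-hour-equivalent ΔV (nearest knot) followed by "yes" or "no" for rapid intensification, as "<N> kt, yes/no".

80 kt, yes

V₁: ΔP = 10, V ≈ 6.4 × 10^0.61 ≈ 26.07 kt.
V₂: ΔP = 46, V ≈ 6.4 × 46^0.61 ≈ 66.14 kt.
ΔV over 12 h = 40.07 kt → 24 h equivalent = 40.07 × 24/12 ≈ 80.14 kt.
80 kt ≥ 30 kt ⇒ rapid intensification.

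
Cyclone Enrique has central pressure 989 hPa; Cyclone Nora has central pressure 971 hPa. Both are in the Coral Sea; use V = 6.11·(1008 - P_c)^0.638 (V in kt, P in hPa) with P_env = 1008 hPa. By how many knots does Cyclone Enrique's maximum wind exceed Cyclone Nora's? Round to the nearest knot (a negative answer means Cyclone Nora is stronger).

-21 kt

Cyclone Enrique: ΔP = 19; V ≈ 6.11 × 19^0.638 ≈ 39.98 kt.
Cyclone Nora: ΔP = 37; V ≈ 6.11 × 37^0.638 ≈ 61.17 kt.
Difference ≈ 39.98 − 61.17 = -21.19 → -21 kt.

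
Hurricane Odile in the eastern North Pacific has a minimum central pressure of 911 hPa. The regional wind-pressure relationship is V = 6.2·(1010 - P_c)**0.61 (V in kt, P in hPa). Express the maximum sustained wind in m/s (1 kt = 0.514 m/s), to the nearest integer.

53 m/s

ΔP = 1010 − 911 = 99 hPa.
V ≈ 6.2 × 99^0.61 = 6.2 × 16.494 ≈ 102.266 kt.
102.266 × 0.514 ≈ 52.56 m/s → 53 m/s.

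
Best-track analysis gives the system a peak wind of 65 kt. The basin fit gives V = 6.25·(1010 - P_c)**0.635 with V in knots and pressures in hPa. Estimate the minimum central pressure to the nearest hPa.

ΔP = (V / 6.25)^(1/0.635) = (65/6.25)^1.575.
65/6.25 = 10.400; 10.400^1.575 ≈ 39.96 hPa.
P_c = 1010 − 39.96 = 970.04 ≈ 970 hPa.

970 hPa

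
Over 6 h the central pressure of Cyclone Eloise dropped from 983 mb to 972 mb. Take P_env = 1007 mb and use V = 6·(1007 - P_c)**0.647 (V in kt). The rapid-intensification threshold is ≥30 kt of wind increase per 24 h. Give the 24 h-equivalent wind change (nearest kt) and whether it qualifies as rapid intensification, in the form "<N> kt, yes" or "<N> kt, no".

V₁: ΔP = 24, V ≈ 6 × 24^0.647 ≈ 46.90 kt.
V₂: ΔP = 35, V ≈ 6 × 35^0.647 ≈ 59.86 kt.
ΔV over 6 h = 12.96 kt → 24 h equivalent = 12.96 × 24/6 ≈ 51.84 kt.
52 kt ≥ 30 kt ⇒ rapid intensification.

52 kt, yes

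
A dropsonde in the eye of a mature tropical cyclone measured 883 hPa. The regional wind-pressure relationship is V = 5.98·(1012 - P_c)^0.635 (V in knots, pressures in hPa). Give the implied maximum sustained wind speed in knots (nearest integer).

ΔP = 1012 − 883 = 129 hPa.
129^0.635 ≈ 21.889.
V ≈ 5.98 × 21.889 ≈ 130.9 kt.

131 kt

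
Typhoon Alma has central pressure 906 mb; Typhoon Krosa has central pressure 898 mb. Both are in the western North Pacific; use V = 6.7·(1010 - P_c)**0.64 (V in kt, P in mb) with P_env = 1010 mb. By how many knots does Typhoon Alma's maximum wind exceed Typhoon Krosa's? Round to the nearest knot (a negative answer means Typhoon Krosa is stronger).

Typhoon Alma: ΔP = 104; V ≈ 6.7 × 104^0.64 ≈ 130.91 kt.
Typhoon Krosa: ΔP = 112; V ≈ 6.7 × 112^0.64 ≈ 137.27 kt.
Difference ≈ 130.91 − 137.27 = -6.36 → -6 kt.

-6 kt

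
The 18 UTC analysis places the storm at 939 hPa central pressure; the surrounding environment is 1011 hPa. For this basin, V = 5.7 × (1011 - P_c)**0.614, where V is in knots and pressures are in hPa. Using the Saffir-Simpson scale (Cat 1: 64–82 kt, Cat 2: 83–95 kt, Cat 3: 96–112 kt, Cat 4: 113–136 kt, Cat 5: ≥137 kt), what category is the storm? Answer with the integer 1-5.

1

ΔP = 1011 − 939 = 72 hPa.
V ≈ 5.7 × 72^0.614 = 5.7 × 13.82 ≈ 79 kt.
79 kt falls in the Category 1 band.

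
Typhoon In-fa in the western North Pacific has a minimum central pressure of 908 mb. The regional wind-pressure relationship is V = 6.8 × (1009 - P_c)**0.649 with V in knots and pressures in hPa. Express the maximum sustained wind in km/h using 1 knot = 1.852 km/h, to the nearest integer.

ΔP = 1009 − 908 = 101 mb.
V ≈ 6.8 × 101^0.649 = 6.8 × 19.990 ≈ 135.929 kt.
135.929 × 1.852 ≈ 251.74 km/h → 252 km/h.

252 km/h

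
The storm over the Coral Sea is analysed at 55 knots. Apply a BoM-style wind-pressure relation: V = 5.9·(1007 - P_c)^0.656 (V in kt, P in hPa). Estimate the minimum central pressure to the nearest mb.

977 mb

ΔP = (V / 5.9)^(1/0.656) = (55/5.9)^1.524.
55/5.9 = 9.322; 9.322^1.524 ≈ 30.05 mb.
P_c = 1007 − 30.05 = 976.95 ≈ 977 mb.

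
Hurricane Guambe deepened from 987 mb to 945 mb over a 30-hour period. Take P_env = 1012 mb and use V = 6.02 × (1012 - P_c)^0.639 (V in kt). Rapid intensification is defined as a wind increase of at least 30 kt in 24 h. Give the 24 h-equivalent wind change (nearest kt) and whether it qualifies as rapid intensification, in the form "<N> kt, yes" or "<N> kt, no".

33 kt, yes

V₁: ΔP = 25, V ≈ 6.02 × 25^0.639 ≈ 47.08 kt.
V₂: ΔP = 67, V ≈ 6.02 × 67^0.639 ≈ 88.40 kt.
ΔV over 30 h = 41.32 kt → 24 h equivalent = 41.32 × 24/30 ≈ 33.06 kt.
33 kt ≥ 30 kt ⇒ rapid intensification.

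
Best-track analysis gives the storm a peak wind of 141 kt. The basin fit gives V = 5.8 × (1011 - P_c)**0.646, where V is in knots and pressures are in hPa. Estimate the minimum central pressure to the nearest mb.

ΔP = (V / 5.8)^(1/0.646) = (141/5.8)^1.548.
141/5.8 = 24.310; 24.310^1.548 ≈ 139.70 mb.
P_c = 1011 − 139.70 = 871.30 ≈ 871 mb.

871 mb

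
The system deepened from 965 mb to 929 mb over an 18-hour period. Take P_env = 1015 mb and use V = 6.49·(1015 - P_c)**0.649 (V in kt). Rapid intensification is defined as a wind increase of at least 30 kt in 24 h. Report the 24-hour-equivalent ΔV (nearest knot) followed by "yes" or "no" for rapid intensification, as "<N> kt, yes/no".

46 kt, yes

V₁: ΔP = 50, V ≈ 6.49 × 50^0.649 ≈ 82.20 kt.
V₂: ΔP = 86, V ≈ 6.49 × 86^0.649 ≈ 116.88 kt.
ΔV over 18 h = 34.68 kt → 24 h equivalent = 34.68 × 24/18 ≈ 46.24 kt.
46 kt ≥ 30 kt ⇒ rapid intensification.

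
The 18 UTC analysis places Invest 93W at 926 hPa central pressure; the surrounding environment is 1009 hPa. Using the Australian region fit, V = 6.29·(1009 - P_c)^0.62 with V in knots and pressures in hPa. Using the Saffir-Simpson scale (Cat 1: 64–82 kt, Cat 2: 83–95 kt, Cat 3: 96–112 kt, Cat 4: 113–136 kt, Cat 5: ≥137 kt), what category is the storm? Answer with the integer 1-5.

ΔP = 1009 − 926 = 83 hPa.
V ≈ 6.29 × 83^0.62 = 6.29 × 15.48 ≈ 97 kt.
97 kt falls in the Category 3 band.

3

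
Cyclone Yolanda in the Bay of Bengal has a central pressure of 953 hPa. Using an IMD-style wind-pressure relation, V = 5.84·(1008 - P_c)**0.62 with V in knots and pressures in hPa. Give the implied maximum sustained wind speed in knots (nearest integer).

ΔP = 1008 − 953 = 55 hPa.
55^0.62 ≈ 11.996.
V ≈ 5.84 × 11.996 ≈ 70.1 kt.

70 kt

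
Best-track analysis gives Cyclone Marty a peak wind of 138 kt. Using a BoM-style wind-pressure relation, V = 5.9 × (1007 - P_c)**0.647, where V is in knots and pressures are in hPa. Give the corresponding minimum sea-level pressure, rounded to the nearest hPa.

ΔP = (V / 5.9)^(1/0.647) = (138/5.9)^1.546.
138/5.9 = 23.390; 23.390^1.546 ≈ 130.61 hPa.
P_c = 1007 − 130.61 = 876.39 ≈ 876 hPa.

876 hPa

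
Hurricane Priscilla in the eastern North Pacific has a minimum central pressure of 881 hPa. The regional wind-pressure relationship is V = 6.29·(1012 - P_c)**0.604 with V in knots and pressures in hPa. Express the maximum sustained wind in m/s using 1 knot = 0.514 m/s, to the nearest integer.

ΔP = 1012 − 881 = 131 hPa.
V ≈ 6.29 × 131^0.604 = 6.29 × 19.003 ≈ 119.532 kt.
119.532 × 0.514 ≈ 61.44 m/s → 61 m/s.

61 m/s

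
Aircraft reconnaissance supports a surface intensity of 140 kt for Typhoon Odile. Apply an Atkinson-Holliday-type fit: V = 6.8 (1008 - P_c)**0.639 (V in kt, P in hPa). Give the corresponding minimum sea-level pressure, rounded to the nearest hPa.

894 hPa

ΔP = (V / 6.8)^(1/0.639) = (140/6.8)^1.565.
140/6.8 = 20.588; 20.588^1.565 ≈ 113.70 hPa.
P_c = 1008 − 113.70 = 894.30 ≈ 894 hPa.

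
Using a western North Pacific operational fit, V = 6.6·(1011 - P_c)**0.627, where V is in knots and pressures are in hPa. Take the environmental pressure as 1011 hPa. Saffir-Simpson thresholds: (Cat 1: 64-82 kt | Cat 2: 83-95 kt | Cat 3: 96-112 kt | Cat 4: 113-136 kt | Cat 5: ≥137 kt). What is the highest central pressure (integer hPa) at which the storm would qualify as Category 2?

Category 2 begins at V = 83 kt.
Required ΔP = (83/6.6)^(1/0.627) = 12.576^1.595 ≈ 56.71 hPa.
P_c ≤ 1011 − 56.71 = 954.29, so the highest integer P_c is 954 hPa.

954 hPa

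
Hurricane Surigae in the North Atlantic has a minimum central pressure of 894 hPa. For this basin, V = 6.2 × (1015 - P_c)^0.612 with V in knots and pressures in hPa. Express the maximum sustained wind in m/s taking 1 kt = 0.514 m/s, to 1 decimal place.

60.0 m/s

ΔP = 1015 − 894 = 121 hPa.
V ≈ 6.2 × 121^0.612 = 6.2 × 18.822 ≈ 116.696 kt.
116.696 × 0.514 ≈ 59.98 m/s → 60.0 m/s.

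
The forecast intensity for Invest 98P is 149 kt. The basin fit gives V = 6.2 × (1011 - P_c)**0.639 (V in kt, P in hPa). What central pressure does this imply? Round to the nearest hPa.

866 hPa

ΔP = (V / 6.2)^(1/0.639) = (149/6.2)^1.565.
149/6.2 = 24.032; 24.032^1.565 ≈ 144.83 hPa.
P_c = 1011 − 144.83 = 866.17 ≈ 866 hPa.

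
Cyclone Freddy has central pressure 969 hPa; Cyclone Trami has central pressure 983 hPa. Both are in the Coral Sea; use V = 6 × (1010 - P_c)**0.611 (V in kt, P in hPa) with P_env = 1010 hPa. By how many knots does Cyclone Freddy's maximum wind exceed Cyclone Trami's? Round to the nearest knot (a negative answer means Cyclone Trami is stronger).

13 kt

Cyclone Freddy: ΔP = 41; V ≈ 6 × 41^0.611 ≈ 58.02 kt.
Cyclone Trami: ΔP = 27; V ≈ 6 × 27^0.611 ≈ 44.95 kt.
Difference ≈ 58.02 − 44.95 = 13.07 → 13 kt.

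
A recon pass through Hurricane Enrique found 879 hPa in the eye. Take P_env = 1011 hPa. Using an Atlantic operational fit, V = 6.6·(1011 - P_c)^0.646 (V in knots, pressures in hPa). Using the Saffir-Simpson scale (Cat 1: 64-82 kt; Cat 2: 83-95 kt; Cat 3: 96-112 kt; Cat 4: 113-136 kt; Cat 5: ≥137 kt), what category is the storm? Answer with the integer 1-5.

5

ΔP = 1011 − 879 = 132 hPa.
V ≈ 6.6 × 132^0.646 = 6.6 × 23.44 ≈ 155 kt.
155 kt falls in the Category 5 band.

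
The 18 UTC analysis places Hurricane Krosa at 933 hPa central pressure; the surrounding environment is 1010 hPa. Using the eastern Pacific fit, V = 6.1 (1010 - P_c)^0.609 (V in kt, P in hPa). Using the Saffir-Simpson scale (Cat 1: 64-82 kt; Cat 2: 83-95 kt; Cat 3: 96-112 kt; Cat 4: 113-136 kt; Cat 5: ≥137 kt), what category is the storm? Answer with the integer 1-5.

ΔP = 1010 − 933 = 77 hPa.
V ≈ 6.1 × 77^0.609 = 6.1 × 14.09 ≈ 86 kt.
86 kt falls in the Category 2 band.

2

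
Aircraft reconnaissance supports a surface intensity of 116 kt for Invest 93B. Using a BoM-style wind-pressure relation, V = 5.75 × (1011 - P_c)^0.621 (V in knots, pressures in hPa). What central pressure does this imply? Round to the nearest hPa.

885 hPa

ΔP = (V / 5.75)^(1/0.621) = (116/5.75)^1.610.
116/5.75 = 20.174; 20.174^1.610 ≈ 126.22 hPa.
P_c = 1011 − 126.22 = 884.78 ≈ 885 hPa.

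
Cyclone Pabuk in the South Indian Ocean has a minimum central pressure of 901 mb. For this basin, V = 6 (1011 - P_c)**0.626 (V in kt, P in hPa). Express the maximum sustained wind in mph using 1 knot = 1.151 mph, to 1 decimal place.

131.0 mph

ΔP = 1011 − 901 = 110 mb.
V ≈ 6 × 110^0.626 = 6 × 18.963 ≈ 113.779 kt.
113.779 × 1.151 ≈ 130.96 mph → 131.0 mph.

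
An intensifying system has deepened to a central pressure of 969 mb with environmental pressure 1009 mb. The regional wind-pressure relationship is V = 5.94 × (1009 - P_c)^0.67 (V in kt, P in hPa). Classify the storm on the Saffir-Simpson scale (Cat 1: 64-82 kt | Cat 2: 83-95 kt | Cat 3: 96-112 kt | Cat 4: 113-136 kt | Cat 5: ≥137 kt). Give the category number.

ΔP = 1009 − 969 = 40 mb.
V ≈ 5.94 × 40^0.67 = 5.94 × 11.84 ≈ 70 kt.
70 kt falls in the Category 1 band.

1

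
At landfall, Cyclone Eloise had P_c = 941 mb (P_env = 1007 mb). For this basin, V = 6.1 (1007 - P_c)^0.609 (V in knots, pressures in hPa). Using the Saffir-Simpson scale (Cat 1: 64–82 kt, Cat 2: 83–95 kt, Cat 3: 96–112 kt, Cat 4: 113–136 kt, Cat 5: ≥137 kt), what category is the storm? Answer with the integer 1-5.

1

ΔP = 1007 − 941 = 66 mb.
V ≈ 6.1 × 66^0.609 = 6.1 × 12.83 ≈ 78 kt.
78 kt falls in the Category 1 band.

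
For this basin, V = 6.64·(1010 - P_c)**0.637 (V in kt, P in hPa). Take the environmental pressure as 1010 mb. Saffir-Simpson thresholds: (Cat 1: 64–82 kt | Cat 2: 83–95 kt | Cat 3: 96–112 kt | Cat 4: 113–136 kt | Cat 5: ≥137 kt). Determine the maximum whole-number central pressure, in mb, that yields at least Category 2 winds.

957 mb

Category 2 begins at V = 83 kt.
Required ΔP = (83/6.64)^(1/0.637) = 12.500^1.570 ≈ 52.72 mb.
P_c ≤ 1010 − 52.72 = 957.28, so the highest integer P_c is 957 mb.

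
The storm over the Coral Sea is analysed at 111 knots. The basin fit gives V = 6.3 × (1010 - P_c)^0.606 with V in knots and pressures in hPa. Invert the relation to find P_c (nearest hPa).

ΔP = (V / 6.3)^(1/0.606) = (111/6.3)^1.650.
111/6.3 = 17.619; 17.619^1.650 ≈ 113.78 hPa.
P_c = 1010 − 113.78 = 896.22 ≈ 896 hPa.

896 hPa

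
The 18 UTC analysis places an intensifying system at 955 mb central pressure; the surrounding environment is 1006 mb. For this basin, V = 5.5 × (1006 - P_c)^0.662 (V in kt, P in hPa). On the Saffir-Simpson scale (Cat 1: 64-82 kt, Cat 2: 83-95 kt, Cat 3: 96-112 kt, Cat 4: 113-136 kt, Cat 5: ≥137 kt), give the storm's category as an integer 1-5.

ΔP = 1006 − 955 = 51 mb.
V ≈ 5.5 × 51^0.662 = 5.5 × 13.50 ≈ 74 kt.
74 kt falls in the Category 1 band.

1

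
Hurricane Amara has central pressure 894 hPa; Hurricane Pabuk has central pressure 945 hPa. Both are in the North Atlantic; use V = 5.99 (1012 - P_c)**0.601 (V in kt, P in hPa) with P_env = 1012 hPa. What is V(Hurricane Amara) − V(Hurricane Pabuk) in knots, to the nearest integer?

Hurricane Amara: ΔP = 118; V ≈ 5.99 × 118^0.601 ≈ 105.35 kt.
Hurricane Pabuk: ΔP = 67; V ≈ 5.99 × 67^0.601 ≈ 74.97 kt.
Difference ≈ 105.35 − 74.97 = 30.38 → 30 kt.

30 kt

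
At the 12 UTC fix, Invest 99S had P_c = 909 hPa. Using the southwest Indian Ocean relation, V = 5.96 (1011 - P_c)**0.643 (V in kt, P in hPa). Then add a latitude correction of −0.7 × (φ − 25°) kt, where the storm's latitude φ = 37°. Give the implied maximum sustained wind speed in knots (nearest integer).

108 kt

ΔP = 1011 − 909 = 102 hPa.
102^0.643 ≈ 19.567.
V ≈ 5.96 × 19.567 ≈ 116.6 kt.
Latitude correction: −0.7 × (37 − 25) = -8.4 kt.
Corrected V ≈ 108.2 kt → 108 kt.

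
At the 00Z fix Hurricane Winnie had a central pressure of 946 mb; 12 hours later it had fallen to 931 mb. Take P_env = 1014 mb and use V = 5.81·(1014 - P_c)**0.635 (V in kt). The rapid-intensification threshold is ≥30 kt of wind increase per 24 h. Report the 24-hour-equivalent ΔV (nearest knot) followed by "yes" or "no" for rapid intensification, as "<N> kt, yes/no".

23 kt, no

V₁: ΔP = 68, V ≈ 5.81 × 68^0.635 ≈ 84.69 kt.
V₂: ΔP = 83, V ≈ 5.81 × 83^0.635 ≈ 96.11 kt.
ΔV over 12 h = 11.42 kt → 24 h equivalent = 11.42 × 24/12 ≈ 22.84 kt.
23 kt < 30 kt ⇒ not rapid intensification.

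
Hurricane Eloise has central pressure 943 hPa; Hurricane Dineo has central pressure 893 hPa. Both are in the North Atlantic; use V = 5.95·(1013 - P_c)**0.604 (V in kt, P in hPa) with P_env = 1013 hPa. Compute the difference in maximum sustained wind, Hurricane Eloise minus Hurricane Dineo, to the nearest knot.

-30 kt

Hurricane Eloise: ΔP = 70; V ≈ 5.95 × 70^0.604 ≈ 77.44 kt.
Hurricane Dineo: ΔP = 120; V ≈ 5.95 × 120^0.604 ≈ 107.24 kt.
Difference ≈ 77.44 − 107.24 = -29.80 → -30 kt.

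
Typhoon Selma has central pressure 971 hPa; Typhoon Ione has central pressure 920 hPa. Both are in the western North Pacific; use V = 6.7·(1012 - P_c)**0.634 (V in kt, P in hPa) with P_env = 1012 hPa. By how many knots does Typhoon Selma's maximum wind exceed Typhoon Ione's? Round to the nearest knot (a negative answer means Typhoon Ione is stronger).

Typhoon Selma: ΔP = 41; V ≈ 6.7 × 41^0.634 ≈ 70.56 kt.
Typhoon Ione: ΔP = 92; V ≈ 6.7 × 92^0.634 ≈ 117.79 kt.
Difference ≈ 70.56 − 117.79 = -47.23 → -47 kt.

-47 kt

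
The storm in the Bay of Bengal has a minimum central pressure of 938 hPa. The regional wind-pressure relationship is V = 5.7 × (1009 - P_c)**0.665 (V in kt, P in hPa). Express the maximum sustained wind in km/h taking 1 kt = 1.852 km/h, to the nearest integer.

ΔP = 1009 − 938 = 71 hPa.
V ≈ 5.7 × 71^0.665 = 5.7 × 17.025 ≈ 97.042 kt.
97.042 × 1.852 ≈ 179.72 km/h → 180 km/h.

180 km/h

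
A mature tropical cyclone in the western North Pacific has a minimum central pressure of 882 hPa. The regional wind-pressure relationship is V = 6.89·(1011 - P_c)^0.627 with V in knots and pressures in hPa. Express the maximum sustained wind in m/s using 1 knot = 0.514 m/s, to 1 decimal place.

74.6 m/s

ΔP = 1011 − 882 = 129 hPa.
V ≈ 6.89 × 129^0.627 = 6.89 × 21.054 ≈ 145.064 kt.
145.064 × 0.514 ≈ 74.56 m/s → 74.6 m/s.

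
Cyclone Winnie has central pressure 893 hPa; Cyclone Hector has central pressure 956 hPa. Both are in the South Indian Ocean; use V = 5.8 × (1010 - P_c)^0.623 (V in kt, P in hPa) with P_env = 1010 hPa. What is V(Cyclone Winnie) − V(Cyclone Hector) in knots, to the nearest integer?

43 kt

Cyclone Winnie: ΔP = 117; V ≈ 5.8 × 117^0.623 ≈ 112.70 kt.
Cyclone Hector: ΔP = 54; V ≈ 5.8 × 54^0.623 ≈ 69.62 kt.
Difference ≈ 112.70 − 69.62 = 43.08 → 43 kt.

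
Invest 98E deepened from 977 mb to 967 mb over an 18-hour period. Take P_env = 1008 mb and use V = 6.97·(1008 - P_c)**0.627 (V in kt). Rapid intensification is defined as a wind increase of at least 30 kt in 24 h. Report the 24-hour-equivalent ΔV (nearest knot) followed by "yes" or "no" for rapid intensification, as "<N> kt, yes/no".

V₁: ΔP = 31, V ≈ 6.97 × 31^0.627 ≈ 60.02 kt.
V₂: ΔP = 41, V ≈ 6.97 × 41^0.627 ≈ 71.52 kt.
ΔV over 18 h = 11.50 kt → 24 h equivalent = 11.50 × 24/18 ≈ 15.33 kt.
15 kt < 30 kt ⇒ not rapid intensification.

15 kt, no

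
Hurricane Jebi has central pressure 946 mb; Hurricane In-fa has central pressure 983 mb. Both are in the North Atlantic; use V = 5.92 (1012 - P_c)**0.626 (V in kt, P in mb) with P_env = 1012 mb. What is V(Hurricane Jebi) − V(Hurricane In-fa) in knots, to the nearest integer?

33 kt

Hurricane Jebi: ΔP = 66; V ≈ 5.92 × 66^0.626 ≈ 81.54 kt.
Hurricane In-fa: ΔP = 29; V ≈ 5.92 × 29^0.626 ≈ 48.73 kt.
Difference ≈ 81.54 − 48.73 = 32.81 → 33 kt.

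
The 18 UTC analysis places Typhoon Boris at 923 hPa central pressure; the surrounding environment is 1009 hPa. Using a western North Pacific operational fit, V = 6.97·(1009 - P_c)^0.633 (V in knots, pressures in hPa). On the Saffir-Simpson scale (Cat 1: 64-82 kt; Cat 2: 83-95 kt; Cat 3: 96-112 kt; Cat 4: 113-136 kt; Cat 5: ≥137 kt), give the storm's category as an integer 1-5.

4

ΔP = 1009 − 923 = 86 hPa.
V ≈ 6.97 × 86^0.633 = 6.97 × 16.77 ≈ 117 kt.
117 kt falls in the Category 4 band.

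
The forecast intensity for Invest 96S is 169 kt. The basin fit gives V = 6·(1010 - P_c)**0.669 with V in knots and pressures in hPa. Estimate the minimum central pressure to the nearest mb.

863 mb

ΔP = (V / 6)^(1/0.669) = (169/6)^1.495.
169/6 = 28.167; 28.167^1.495 ≈ 146.90 mb.
P_c = 1010 − 146.90 = 863.10 ≈ 863 mb.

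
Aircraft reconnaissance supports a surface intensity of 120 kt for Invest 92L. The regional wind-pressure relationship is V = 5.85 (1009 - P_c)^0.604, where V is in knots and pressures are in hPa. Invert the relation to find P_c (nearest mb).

860 mb

ΔP = (V / 5.85)^(1/0.604) = (120/5.85)^1.656.
120/5.85 = 20.513; 20.513^1.656 ≈ 148.67 mb.
P_c = 1009 − 148.67 = 860.33 ≈ 860 mb.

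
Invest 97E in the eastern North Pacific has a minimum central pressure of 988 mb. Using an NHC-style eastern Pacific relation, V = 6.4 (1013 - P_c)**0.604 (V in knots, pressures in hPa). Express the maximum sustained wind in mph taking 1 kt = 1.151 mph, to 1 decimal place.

51.5 mph

ΔP = 1013 − 988 = 25 mb.
V ≈ 6.4 × 25^0.604 = 6.4 × 6.988 ≈ 44.723 kt.
44.723 × 1.151 ≈ 51.48 mph → 51.5 mph.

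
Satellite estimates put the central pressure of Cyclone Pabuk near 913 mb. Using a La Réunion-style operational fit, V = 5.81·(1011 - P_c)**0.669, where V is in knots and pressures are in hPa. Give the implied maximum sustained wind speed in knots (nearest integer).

ΔP = 1011 − 913 = 98 mb.
98^0.669 ≈ 21.485.
V ≈ 5.81 × 21.485 ≈ 124.8 kt.

125 kt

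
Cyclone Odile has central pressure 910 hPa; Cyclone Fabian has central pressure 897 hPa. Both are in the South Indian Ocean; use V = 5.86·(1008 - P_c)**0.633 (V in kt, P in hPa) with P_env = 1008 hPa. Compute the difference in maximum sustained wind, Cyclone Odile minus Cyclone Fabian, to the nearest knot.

-9 kt

Cyclone Odile: ΔP = 98; V ≈ 5.86 × 98^0.633 ≈ 106.74 kt.
Cyclone Fabian: ΔP = 111; V ≈ 5.86 × 111^0.633 ≈ 115.50 kt.
Difference ≈ 106.74 − 115.50 = -8.76 → -9 kt.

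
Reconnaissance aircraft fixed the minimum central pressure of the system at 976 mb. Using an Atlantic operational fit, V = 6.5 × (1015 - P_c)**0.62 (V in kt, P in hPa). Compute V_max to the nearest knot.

63 kt

ΔP = 1015 − 976 = 39 mb.
39^0.62 ≈ 9.693.
V ≈ 6.5 × 9.693 ≈ 63.0 kt.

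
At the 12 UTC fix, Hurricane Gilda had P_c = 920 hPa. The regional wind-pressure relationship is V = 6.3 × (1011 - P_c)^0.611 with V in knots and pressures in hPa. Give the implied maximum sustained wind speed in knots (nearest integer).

ΔP = 1011 − 920 = 91 hPa.
91^0.611 ≈ 15.739.
V ≈ 6.3 × 15.739 ≈ 99.2 kt.

99 kt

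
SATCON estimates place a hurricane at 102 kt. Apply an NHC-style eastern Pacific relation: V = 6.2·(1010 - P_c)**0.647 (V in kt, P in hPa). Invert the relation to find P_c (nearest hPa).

ΔP = (V / 6.2)^(1/0.647) = (102/6.2)^1.546.
102/6.2 = 16.452; 16.452^1.546 ≈ 75.82 hPa.
P_c = 1010 − 75.82 = 934.18 ≈ 934 hPa.

934 hPa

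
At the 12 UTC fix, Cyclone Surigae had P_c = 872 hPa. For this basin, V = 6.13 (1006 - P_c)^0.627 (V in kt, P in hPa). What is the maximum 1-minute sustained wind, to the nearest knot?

132 kt

ΔP = 1006 − 872 = 134 hPa.
134^0.627 ≈ 21.562.
V ≈ 6.13 × 21.562 ≈ 132.2 kt.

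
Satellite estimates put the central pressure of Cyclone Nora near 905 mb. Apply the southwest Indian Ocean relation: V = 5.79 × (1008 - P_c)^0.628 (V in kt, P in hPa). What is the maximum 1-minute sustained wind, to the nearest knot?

ΔP = 1008 − 905 = 103 mb.
103^0.628 ≈ 18.368.
V ≈ 5.79 × 18.368 ≈ 106.4 kt.

106 kt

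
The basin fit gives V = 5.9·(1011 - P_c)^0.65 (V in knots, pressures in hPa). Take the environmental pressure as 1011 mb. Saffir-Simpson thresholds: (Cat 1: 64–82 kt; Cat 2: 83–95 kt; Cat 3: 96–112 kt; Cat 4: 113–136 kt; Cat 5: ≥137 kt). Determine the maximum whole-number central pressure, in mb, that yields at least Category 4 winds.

917 mb

Category 4 begins at V = 113 kt.
Required ΔP = (113/5.9)^(1/0.65) = 19.153^1.538 ≈ 93.90 mb.
P_c ≤ 1011 − 93.90 = 917.10, so the highest integer P_c is 917 mb.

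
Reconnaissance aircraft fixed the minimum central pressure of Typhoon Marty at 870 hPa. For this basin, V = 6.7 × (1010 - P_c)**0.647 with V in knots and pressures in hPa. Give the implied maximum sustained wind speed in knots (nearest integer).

164 kt

ΔP = 1010 − 870 = 140 hPa.
140^0.647 ≈ 24.465.
V ≈ 6.7 × 24.465 ≈ 163.9 kt.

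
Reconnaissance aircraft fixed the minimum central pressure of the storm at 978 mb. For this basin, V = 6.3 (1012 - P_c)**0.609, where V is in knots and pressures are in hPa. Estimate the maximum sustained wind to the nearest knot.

54 kt

ΔP = 1012 − 978 = 34 mb.
34^0.609 ≈ 8.564.
V ≈ 6.3 × 8.564 ≈ 54.0 kt.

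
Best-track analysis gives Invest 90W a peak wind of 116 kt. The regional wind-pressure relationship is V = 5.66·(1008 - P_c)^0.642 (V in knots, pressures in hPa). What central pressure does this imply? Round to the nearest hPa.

ΔP = (V / 5.66)^(1/0.642) = (116/5.66)^1.558.
116/5.66 = 20.495; 20.495^1.558 ≈ 110.42 hPa.
P_c = 1008 − 110.42 = 897.58 ≈ 898 hPa.

898 hPa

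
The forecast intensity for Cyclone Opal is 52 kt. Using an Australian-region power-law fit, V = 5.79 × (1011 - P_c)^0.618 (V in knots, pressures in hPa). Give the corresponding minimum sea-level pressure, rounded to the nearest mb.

ΔP = (V / 5.79)^(1/0.618) = (52/5.79)^1.618.
52/5.79 = 8.981; 8.981^1.618 ≈ 34.88 mb.
P_c = 1011 − 34.88 = 976.12 ≈ 976 mb.

976 mb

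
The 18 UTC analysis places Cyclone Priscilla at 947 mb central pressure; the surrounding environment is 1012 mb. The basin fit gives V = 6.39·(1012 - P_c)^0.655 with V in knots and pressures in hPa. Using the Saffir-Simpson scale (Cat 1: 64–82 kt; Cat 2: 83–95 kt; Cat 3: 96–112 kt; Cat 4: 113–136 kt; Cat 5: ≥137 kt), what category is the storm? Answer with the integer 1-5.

3

ΔP = 1012 − 947 = 65 mb.
V ≈ 6.39 × 65^0.655 = 6.39 × 15.40 ≈ 98 kt.
98 kt falls in the Category 3 band.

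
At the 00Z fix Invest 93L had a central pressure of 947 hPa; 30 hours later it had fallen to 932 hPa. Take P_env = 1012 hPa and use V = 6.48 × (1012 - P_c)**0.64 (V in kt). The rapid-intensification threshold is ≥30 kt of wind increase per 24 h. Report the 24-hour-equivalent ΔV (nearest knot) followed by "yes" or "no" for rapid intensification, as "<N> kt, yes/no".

V₁: ΔP = 65, V ≈ 6.48 × 65^0.64 ≈ 93.72 kt.
V₂: ΔP = 80, V ≈ 6.48 × 80^0.64 ≈ 107.04 kt.
ΔV over 30 h = 13.32 kt → 24 h equivalent = 13.32 × 24/30 ≈ 10.66 kt.
11 kt < 30 kt ⇒ not rapid intensification.

11 kt, no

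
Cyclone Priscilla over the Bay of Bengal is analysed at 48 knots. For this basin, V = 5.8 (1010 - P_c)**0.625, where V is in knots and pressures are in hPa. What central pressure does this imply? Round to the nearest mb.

ΔP = (V / 5.8)^(1/0.625) = (48/5.8)^1.600.
48/5.8 = 8.276; 8.276^1.600 ≈ 29.41 mb.
P_c = 1010 − 29.41 = 980.59 ≈ 981 mb.

981 mb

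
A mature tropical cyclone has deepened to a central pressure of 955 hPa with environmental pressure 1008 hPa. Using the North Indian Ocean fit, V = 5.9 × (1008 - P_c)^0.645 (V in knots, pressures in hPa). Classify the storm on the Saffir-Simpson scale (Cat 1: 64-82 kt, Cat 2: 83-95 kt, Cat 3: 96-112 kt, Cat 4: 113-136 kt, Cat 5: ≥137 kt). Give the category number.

ΔP = 1008 − 955 = 53 hPa.
V ≈ 5.9 × 53^0.645 = 5.9 × 12.95 ≈ 76 kt.
76 kt falls in the Category 1 band.

1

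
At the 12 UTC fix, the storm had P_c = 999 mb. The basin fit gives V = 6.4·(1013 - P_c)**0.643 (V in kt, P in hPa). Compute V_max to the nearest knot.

35 kt

ΔP = 1013 − 999 = 14 mb.
14^0.643 ≈ 5.457.
V ≈ 6.4 × 5.457 ≈ 34.9 kt.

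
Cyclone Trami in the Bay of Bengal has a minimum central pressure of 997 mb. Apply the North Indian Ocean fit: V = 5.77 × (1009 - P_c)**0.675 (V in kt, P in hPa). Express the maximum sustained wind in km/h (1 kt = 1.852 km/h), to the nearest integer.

57 km/h

ΔP = 1009 − 997 = 12 mb.
V ≈ 5.77 × 12^0.675 = 5.77 × 5.351 ≈ 30.876 kt.
30.876 × 1.852 ≈ 57.18 km/h → 57 km/h.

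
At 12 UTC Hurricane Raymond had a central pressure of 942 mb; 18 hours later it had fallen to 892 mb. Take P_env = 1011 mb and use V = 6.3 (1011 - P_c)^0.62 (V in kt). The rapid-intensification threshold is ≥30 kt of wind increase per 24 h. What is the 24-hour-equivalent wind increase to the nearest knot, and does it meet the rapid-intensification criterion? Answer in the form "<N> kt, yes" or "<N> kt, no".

V₁: ΔP = 69, V ≈ 6.3 × 69^0.62 ≈ 86.98 kt.
V₂: ΔP = 119, V ≈ 6.3 × 119^0.62 ≈ 121.95 kt.
ΔV over 18 h = 34.97 kt → 24 h equivalent = 34.97 × 24/18 ≈ 46.63 kt.
47 kt ≥ 30 kt ⇒ rapid intensification.

47 kt, yes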